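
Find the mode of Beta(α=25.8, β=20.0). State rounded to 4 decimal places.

The density x^(α−1)(1−x)^(β−1) is maximised at (α−1)/(α+β−2) = 24.8/43.8 = 0.5662.

0.5662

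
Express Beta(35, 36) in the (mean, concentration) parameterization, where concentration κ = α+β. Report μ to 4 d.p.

μ = 0.4930, κ = 71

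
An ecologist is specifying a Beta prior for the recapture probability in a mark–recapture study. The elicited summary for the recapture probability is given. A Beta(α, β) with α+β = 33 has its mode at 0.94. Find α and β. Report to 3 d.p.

α = 30.140, β = 2.860

Mode = (α−1)/(κ−2) with κ = α+β, so α−1 = 0.94·31 = 29.140.
α = 30.140; β = κ − α = 2.860.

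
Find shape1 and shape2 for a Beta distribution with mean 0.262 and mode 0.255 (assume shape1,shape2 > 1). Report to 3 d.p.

shape1 = 18.340, shape2 = 51.660

With s = shape1+shape2: μ = shape1/s and mode = (shape1−1)/(s−2). Eliminating shape1 = μs,
μs − 1 = m(s−2) ⇒ s(μ−m) = 1−2m ⇒ s = 0.490/0.007 = 70.0000.
So shape1 = μs = 18.340, shape2 = (1−μ)s = 51.660.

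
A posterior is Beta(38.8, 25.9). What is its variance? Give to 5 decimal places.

0.00365

μ = 38.8/64.7 = 0.599691; Var = μ(1−μ)/(α+β+1) = 0.2400617/65.7 = 0.00365.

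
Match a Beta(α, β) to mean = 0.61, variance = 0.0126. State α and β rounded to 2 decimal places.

By moment matching, α+β = μ(1−μ)/σ² − 1 = (0.61·0.39)/0.0126 − 1 = 18.8810 − 1 = 17.8810.
Since α/(α+β) = μ, α = 0.61·17.8810 = 10.91 and β = 0.39·17.8810 = 6.97.

α = 10.91, β = 6.97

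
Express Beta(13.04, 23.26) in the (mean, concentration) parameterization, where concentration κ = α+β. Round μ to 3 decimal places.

κ = α+β = 13.04+23.26 = 36.30; μ = α/κ = 13.04/36.30 = 0.359.

μ = 0.359, κ = 36.30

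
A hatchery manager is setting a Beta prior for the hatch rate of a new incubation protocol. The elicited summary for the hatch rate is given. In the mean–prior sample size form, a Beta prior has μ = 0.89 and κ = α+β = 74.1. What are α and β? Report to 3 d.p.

α = 65.949, β = 8.151

α = μκ = 0.89×74.1 = 65.949 and β = (1−μ)κ = 0.11×74.1 = 8.151.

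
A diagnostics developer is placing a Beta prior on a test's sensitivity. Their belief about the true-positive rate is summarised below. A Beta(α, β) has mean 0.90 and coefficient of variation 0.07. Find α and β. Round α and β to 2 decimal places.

σ = CV·μ = 0.07×0.90 = 0.06300, so σ² = 0.003969.
s+1 = μ(1−μ)/σ² = 0.0900/0.003969 = 22.6757, so s = α+β = 21.6757.
α = μs = 19.51, β = (1−μ)s = 2.17.

α = 19.51, β = 2.17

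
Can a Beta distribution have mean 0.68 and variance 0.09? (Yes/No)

A Beta with mean μ has variance μ(1−μ)/(α+β+1) < μ(1−μ).
Here μ(1−μ) = 0.68×0.32 = 0.2176, and 0.09 < 0.2176.

Yes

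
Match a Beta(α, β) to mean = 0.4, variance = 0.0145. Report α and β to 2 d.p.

α = 6.22, β = 9.33

Write ν = α+β; then α = μν and Var = μ(1−μ)/(ν+1).
ν = μ(1−μ)/Var − 1 = 0.24/0.0145 − 1 = 15.5517.
α = 0.4·15.5517 = 6.22, β = 0.6·15.5517 = 9.33.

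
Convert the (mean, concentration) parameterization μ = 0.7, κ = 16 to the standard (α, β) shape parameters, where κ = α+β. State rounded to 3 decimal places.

Split κ in proportion μ : (1−μ): α = 0.7·16 = 11.200, β = 16 − 11.200 = 4.800.

α = 11.200, β = 4.800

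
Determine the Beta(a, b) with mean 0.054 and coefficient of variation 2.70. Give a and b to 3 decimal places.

σ = CV·μ = 2.70×0.054 = 0.14580, so σ² = 0.021258.
s+1 = μ(1−μ)/σ² = 0.051084/0.021258 = 2.4031, so s = a+b = 1.4031.
a = μs = 0.076, b = (1−μ)s = 1.327.

a = 0.076, b = 1.327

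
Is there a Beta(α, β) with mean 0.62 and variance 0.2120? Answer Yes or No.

Yes

For any Beta, Var(X) < E[X]·(1−E[X]).
Here μ(1−μ) = 0.62×0.38 = 0.2356, and 0.2120 < 0.2356.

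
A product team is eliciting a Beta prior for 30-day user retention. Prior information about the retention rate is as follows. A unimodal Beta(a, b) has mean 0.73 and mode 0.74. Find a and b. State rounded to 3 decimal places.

Let s = a+b. Mean gives a = μs = 0.73s; mode gives (a−1)/(s−2) = 0.74.
Substituting: 0.73s − 1 = 0.74(s−2) = 0.74s − 1.48, so -0.01s = -0.48 and s = 48.0000.
Then a = 0.73×48.0000 = 35.040 and b = s−a = 12.960.

a = 35.040, b = 12.960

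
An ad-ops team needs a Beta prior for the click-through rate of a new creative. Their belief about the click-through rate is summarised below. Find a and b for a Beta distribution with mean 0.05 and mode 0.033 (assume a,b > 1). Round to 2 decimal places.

With s = a+b: μ = a/s and mode = (a−1)/(s−2). Eliminating a = μs,
μs − 1 = m(s−2) ⇒ s(μ−m) = 1−2m ⇒ s = 0.934/0.017 = 54.9412.
So a = μs = 2.75, b = (1−μ)s = 52.19.

a = 2.75, b = 52.19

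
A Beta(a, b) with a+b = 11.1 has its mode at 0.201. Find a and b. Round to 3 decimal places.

a = 2.829, b = 8.271

For a,b>1 the mode is (a−1)/(a+b−2), so a = mode·(κ−2)+1 = 0.201×9.1+1 = 2.829.
And b = (1−mode)·(κ−2)+1 = 0.799×9.1+1 = 8.271.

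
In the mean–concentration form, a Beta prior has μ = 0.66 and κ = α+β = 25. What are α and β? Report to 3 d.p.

α = μκ = 0.66×25 = 16.500 and β = (1−μ)κ = 0.34×25 = 8.500.

α = 16.500, β = 8.500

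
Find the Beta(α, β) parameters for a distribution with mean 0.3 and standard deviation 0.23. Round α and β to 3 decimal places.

Variance = 0.23² = 0.0529. The moment-matching identity α+β = μ(1−μ)/Var − 1 gives
α+β = 0.21/0.0529 − 1 = 2.9698, so α = μ·2.9698 = 0.891 and β = (1−μ)·2.9698 = 2.079.

α = 0.891, β = 2.079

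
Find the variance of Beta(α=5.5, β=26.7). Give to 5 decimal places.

0.00427

Var = αβ/[(α+β)²(α+β+1)] = (5.5×26.7)/(32.2²×33.2) = 146.85/34423.088 = 0.00427.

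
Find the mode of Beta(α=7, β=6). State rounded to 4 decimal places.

0.5455

The density x^(α−1)(1−x)^(β−1) is maximised at (α−1)/(α+β−2) = 6/11 = 0.5455.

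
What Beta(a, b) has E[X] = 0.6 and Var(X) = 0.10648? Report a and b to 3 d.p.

Let s = a+b. The Beta variance is μ(1−μ)/(s+1).
So s+1 = μ(1−μ)/σ² = (0.6×0.4)/0.10648 = 0.24/0.10648 = 2.2539, giving s = 1.2539.
Then a = μs = 0.6×1.2539 = 0.752 and b = (1−μ)s = 0.4×1.2539 = 0.502.

a = 0.752, b = 0.502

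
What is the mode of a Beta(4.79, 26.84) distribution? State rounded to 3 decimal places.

0.128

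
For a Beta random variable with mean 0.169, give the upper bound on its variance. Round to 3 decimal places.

0.140

Var = μ(1−μ)/(α+β+1), which approaches μ(1−μ) as α+β → 0.
So the supremum is μ(1−μ) = 0.169×0.831 = 0.140.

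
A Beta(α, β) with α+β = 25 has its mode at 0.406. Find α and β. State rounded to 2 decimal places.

For α,β>1 the mode is (α−1)/(α+β−2), so α = mode·(κ−2)+1 = 0.406×23+1 = 10.34.
And β = (1−mode)·(κ−2)+1 = 0.594×23+1 = 14.66.

α = 10.34, β = 14.66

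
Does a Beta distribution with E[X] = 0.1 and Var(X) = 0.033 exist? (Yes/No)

Yes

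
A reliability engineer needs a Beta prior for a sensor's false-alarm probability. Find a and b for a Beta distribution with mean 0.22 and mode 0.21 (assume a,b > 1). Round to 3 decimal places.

a = 12.760, b = 45.240

Let s = a+b. Mean gives a = μs = 0.22s; mode gives (a−1)/(s−2) = 0.21.
Substituting: 0.22s − 1 = 0.21(s−2) = 0.21s − 0.42, so 0.01s = 0.58 and s = 58.0000.
Then a = 0.22×58.0000 = 12.760 and b = s−a = 45.240.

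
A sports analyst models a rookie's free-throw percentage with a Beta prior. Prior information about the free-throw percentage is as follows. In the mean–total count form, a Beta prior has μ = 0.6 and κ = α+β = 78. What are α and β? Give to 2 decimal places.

Split κ in proportion μ : (1−μ): α = 0.6·78 = 46.80, β = 78 − 46.80 = 31.20.

α = 46.80, β = 31.20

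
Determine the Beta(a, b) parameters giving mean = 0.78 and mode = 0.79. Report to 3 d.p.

With s = a+b: μ = a/s and mode = (a−1)/(s−2). Eliminating a = μs,
μs − 1 = m(s−2) ⇒ s(μ−m) = 1−2m ⇒ s = -0.58/-0.01 = 58.0000.
So a = μs = 45.240, b = (1−μ)s = 12.760.

a = 45.240, b = 12.760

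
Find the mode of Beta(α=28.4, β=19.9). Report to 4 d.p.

0.5918

With α,β > 1, mode = (α−1)/(α+β−2) = 27.4/46.3 = 0.5918.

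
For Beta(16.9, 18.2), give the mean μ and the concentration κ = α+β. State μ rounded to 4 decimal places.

κ = α+β = 16.9+18.2 = 35.1; μ = α/κ = 16.9/35.1 = 0.4815.

μ = 0.4815, κ = 35.1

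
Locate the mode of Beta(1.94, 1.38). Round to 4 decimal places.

0.7121

The density x^(α−1)(1−x)^(β−1) is maximised at (α−1)/(α+β−2) = 0.94/1.32 = 0.7121.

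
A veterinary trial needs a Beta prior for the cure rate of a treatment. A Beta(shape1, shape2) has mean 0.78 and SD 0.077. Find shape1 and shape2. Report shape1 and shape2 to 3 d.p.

shape1 = 21.795, shape2 = 6.147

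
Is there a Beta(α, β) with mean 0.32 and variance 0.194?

Yes

A Beta with mean μ has variance μ(1−μ)/(α+β+1) < μ(1−μ).
Here μ(1−μ) = 0.32×0.68 = 0.2176, and 0.194 < 0.2176.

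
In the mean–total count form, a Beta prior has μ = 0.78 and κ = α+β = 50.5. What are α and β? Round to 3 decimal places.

Split κ in proportion μ : (1−μ): α = 0.78·50.5 = 39.390, β = 50.5 − 39.390 = 11.110.

α = 39.390, β = 11.110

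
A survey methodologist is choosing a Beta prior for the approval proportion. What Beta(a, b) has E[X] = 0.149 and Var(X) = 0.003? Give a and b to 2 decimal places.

a = 6.15, b = 35.12

Let s = a+b. The Beta variance is μ(1−μ)/(s+1).
So s+1 = μ(1−μ)/σ² = (0.149×0.851)/0.003 = 0.126799/0.003 = 42.2663, giving s = 41.2663.
Then a = μs = 0.149×41.2663 = 6.15 and b = (1−μ)s = 0.851×41.2663 = 35.12.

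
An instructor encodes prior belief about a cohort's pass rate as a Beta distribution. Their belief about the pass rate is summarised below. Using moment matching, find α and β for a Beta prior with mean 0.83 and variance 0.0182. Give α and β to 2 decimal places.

Write ν = α+β; then α = μν and Var = μ(1−μ)/(ν+1).
ν = μ(1−μ)/Var − 1 = 0.1411/0.0182 − 1 = 6.7527.
α = 0.83·6.7527 = 5.60, β = 0.17·6.7527 = 1.15.

α = 5.60, β = 1.15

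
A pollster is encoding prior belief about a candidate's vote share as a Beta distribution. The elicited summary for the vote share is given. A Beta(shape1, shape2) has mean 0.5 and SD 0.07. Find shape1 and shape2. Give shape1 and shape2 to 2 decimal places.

σ² = 0.07² = 0.0049.
With s = shape1+shape2, Var = μ(1−μ)/(s+1), so s+1 = (0.5×0.5)/0.0049 = 51.0204 and s = 50.0204.
shape1 = μs = 25.01, shape2 = (1−μ)s = 25.01.

shape1 = 25.01, shape2 = 25.01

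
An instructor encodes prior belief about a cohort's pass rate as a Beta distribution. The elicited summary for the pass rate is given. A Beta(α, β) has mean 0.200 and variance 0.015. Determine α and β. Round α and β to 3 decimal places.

α = 1.933, β = 7.733

By moment matching, α+β = μ(1−μ)/σ² − 1 = (0.200·0.800)/0.015 − 1 = 10.6667 − 1 = 9.6667.
Since α/(α+β) = μ, α = 0.200·9.6667 = 1.933 and β = 0.800·9.6667 = 7.733.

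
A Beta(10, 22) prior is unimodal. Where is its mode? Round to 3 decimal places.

0.300

With α,β > 1, mode = (α−1)/(α+β−2) = 9/30 = 0.300.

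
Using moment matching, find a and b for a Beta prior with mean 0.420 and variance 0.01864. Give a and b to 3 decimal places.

Let s = a+b. The Beta variance is μ(1−μ)/(s+1).
So s+1 = μ(1−μ)/σ² = (0.420×0.580)/0.01864 = 0.243600/0.01864 = 13.0687, giving s = 12.0687.
Then a = μs = 0.420×12.0687 = 5.069 and b = (1−μ)s = 0.580×12.0687 = 7.000.

a = 5.069, b = 7.000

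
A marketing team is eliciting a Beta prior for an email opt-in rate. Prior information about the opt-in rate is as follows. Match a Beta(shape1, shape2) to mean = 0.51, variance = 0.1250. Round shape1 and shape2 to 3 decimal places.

shape1 = 0.510, shape2 = 0.490

Let s = shape1+shape2. The Beta variance is μ(1−μ)/(s+1).
So s+1 = μ(1−μ)/σ² = (0.51×0.49)/0.1250 = 0.2499/0.1250 = 1.9992, giving s = 0.9992.
Then shape1 = μs = 0.51×0.9992 = 0.510 and shape2 = (1−μ)s = 0.49×0.9992 = 0.490.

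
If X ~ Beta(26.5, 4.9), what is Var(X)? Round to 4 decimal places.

α+β = 31.4 and αβ = 129.85, so Var = αβ/[(α+β)²(α+β+1)] = 129.85/31945.104 = 0.0041.

0.0041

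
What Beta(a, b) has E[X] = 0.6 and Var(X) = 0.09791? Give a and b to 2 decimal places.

By moment matching, a+b = μ(1−μ)/σ² − 1 = (0.6·0.4)/0.09791 − 1 = 2.4512 − 1 = 1.4512.
Since a/(a+b) = μ, a = 0.6·1.4512 = 0.87 and b = 0.4·1.4512 = 0.58.

a = 0.87, b = 0.58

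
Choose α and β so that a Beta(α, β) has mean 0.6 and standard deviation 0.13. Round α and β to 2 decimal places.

Variance = 0.13² = 0.0169. The moment-matching identity α+β = μ(1−μ)/Var − 1 gives
α+β = 0.24/0.0169 − 1 = 13.2012, so α = μ·13.2012 = 7.92 and β = (1−μ)·13.2012 = 5.28.

α = 7.92, β = 5.28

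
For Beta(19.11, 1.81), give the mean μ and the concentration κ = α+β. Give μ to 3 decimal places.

μ = 0.913, κ = 20.92

κ = α+β = 19.11+1.81 = 20.92; μ = α/κ = 19.11/20.92 = 0.913.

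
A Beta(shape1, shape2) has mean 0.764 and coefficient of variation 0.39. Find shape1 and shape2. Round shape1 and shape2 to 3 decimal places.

shape1 = 0.788, shape2 = 0.243

σ = CV·μ = 0.39×0.764 = 0.29796, so σ² = 0.088780.
s+1 = μ(1−μ)/σ² = 0.180304/0.088780 = 2.0309, so s = shape1+shape2 = 1.0309.
shape1 = μs = 0.788, shape2 = (1−μ)s = 0.243.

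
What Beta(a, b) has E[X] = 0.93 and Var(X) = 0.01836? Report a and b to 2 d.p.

Let s = a+b. The Beta variance is μ(1−μ)/(s+1).
So s+1 = μ(1−μ)/σ² = (0.93×0.07)/0.01836 = 0.0651/0.01836 = 3.5458, giving s = 2.5458.
Then a = μs = 0.93×2.5458 = 2.37 and b = (1−μ)s = 0.07×2.5458 = 0.18.

a = 2.37, b = 0.18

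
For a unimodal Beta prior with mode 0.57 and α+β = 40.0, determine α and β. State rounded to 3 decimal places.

α = 22.660, β = 17.340

Mode = (α−1)/(κ−2) with κ = α+β, so α−1 = 0.57·38.0 = 21.660.
α = 22.660; β = κ − α = 17.340.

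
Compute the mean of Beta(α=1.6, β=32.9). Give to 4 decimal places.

E[X] = α/(α+β) = 1.6/34.5 = 0.0464.

0.0464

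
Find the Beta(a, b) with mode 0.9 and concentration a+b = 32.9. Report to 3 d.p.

Mode = (a−1)/(κ−2) with κ = a+b, so a−1 = 0.9·30.9 = 27.810.
a = 28.810; b = κ − a = 4.090.

a = 28.810, b = 4.090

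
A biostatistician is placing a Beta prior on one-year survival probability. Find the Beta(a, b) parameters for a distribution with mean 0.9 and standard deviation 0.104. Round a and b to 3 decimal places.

σ² = 0.104² = 0.010816.
With s = a+b, Var = μ(1−μ)/(s+1), so s+1 = (0.9×0.1)/0.010816 = 8.3210 and s = 7.3210.
a = μs = 6.589, b = (1−μ)s = 0.732.

a = 6.589, b = 0.732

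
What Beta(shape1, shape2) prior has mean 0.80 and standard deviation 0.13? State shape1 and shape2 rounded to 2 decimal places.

shape1 = 6.77, shape2 = 1.69

Variance = 0.13² = 0.0169. The moment-matching identity shape1+shape2 = μ(1−μ)/Var − 1 gives
shape1+shape2 = 0.1600/0.0169 − 1 = 8.4675, so shape1 = μ·8.4675 = 6.77 and shape2 = (1−μ)·8.4675 = 1.69.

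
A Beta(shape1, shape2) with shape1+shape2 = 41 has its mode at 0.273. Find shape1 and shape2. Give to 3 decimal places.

For shape1,shape2>1 the mode is (shape1−1)/(shape1+shape2−2), so shape1 = mode·(κ−2)+1 = 0.273×39+1 = 11.647.
And shape2 = (1−mode)·(κ−2)+1 = 0.727×39+1 = 29.353.

shape1 = 11.647, shape2 = 29.353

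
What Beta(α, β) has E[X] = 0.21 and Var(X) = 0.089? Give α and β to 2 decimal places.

Write ν = α+β; then α = μν and Var = μ(1−μ)/(ν+1).
ν = μ(1−μ)/Var − 1 = 0.1659/0.089 − 1 = 0.8640.
α = 0.21·0.8640 = 0.18, β = 0.79·0.8640 = 0.68.

α = 0.18, β = 0.68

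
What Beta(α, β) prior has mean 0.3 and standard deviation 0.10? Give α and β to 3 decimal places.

α = 6.000, β = 14.000

Variance = 0.10² = 0.0100. The moment-matching identity α+β = μ(1−μ)/Var − 1 gives
α+β = 0.21/0.0100 − 1 = 20.0000, so α = μ·20.0000 = 6.000 and β = (1−μ)·20.0000 = 14.000.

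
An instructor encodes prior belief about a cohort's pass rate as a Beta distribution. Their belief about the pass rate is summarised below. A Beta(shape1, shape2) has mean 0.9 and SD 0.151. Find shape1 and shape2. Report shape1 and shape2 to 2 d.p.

First σ² = 0.022801. Setting shape1 = μn, shape2 = (1−μ)n with n = shape1+shape2,
μ(1−μ)/(n+1) = 0.022801 ⇒ n+1 = 0.09/0.022801 = 3.9472 ⇒ n = 2.9472.
Hence shape1 = 0.9×2.9472 = 2.65, shape2 = 0.1×2.9472 = 0.29.

shape1 = 2.65, shape2 = 0.29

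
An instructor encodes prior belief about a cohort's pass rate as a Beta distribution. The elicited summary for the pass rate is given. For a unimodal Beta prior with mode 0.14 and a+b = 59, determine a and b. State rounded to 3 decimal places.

a = 8.980, b = 50.020

Since the density peak of Beta(a,b) is at (a−1)/(a+b−2),
a = 1 + 0.14(59−2) = 8.980 and b = 59 − 8.980 = 50.020.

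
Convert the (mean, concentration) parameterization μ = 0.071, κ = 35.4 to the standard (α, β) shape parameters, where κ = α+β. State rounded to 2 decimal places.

α = 2.51, β = 32.89

α = μκ = 0.071×35.4 = 2.51 and β = (1−μ)κ = 0.929×35.4 = 32.89.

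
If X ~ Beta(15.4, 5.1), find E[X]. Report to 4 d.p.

0.7512

The Beta mean is α/(α+β) = 15.4/(15.4+5.1) = 0.7512.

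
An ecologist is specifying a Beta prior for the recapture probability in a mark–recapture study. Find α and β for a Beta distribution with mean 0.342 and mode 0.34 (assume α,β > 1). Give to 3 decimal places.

α = 54.720, β = 105.280

With s = α+β: μ = α/s and mode = (α−1)/(s−2). Eliminating α = μs,
μs − 1 = m(s−2) ⇒ s(μ−m) = 1−2m ⇒ s = 0.32/0.002 = 160.0000.
So α = μs = 54.720, β = (1−μ)s = 105.280.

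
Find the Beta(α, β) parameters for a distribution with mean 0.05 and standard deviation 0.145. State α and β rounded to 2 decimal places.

Variance = 0.145² = 0.021025. The moment-matching identity α+β = μ(1−μ)/Var − 1 gives
α+β = 0.0475/0.021025 − 1 = 1.2592, so α = μ·1.2592 = 0.06 and β = (1−μ)·1.2592 = 1.20.

α = 0.06, β = 1.20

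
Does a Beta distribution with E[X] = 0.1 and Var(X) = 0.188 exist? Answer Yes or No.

The Beta variance bound is σ² < μ(1−μ).
Here μ(1−μ) = 0.1×0.9 = 0.09, and 0.188 ≥ 0.09.

No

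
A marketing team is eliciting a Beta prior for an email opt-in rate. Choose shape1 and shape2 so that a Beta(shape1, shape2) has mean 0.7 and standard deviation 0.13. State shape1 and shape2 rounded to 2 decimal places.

shape1 = 8.00, shape2 = 3.43

First σ² = 0.0169. Setting shape1 = μn, shape2 = (1−μ)n with n = shape1+shape2,
μ(1−μ)/(n+1) = 0.0169 ⇒ n+1 = 0.21/0.0169 = 12.4260 ⇒ n = 11.4260.
Hence shape1 = 0.7×11.4260 = 8.00, shape2 = 0.3×11.4260 = 3.43.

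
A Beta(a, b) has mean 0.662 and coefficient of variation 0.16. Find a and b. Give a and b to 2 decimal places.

a = 12.54, b = 6.40

Var = (CV·μ)² = (0.16×0.662)² = 0.011219.
a+b = μ(1−μ)/Var − 1 = 0.223756/0.011219 − 1 = 18.9443.
Thus a = 0.662·18.9443 = 12.54 and b = 0.338·18.9443 = 6.40.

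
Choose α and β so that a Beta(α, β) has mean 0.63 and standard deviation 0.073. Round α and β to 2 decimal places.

First σ² = 0.005329. Setting α = μn, β = (1−μ)n with n = α+β,
μ(1−μ)/(n+1) = 0.005329 ⇒ n+1 = 0.2331/0.005329 = 43.7418 ⇒ n = 42.7418.
Hence α = 0.63×42.7418 = 26.93, β = 0.37×42.7418 = 15.81.

α = 26.93, β = 15.81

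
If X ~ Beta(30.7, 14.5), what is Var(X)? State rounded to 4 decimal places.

0.0047

Var = αβ/[(α+β)²(α+β+1)] = (30.7×14.5)/(45.2²×46.2) = 445.15/94388.448 = 0.0047.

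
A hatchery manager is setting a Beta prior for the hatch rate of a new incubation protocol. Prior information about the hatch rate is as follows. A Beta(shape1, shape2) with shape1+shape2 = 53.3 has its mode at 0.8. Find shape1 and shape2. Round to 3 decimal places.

Mode = (shape1−1)/(κ−2) with κ = shape1+shape2, so shape1−1 = 0.8·51.3 = 41.040.
shape1 = 42.040; shape2 = κ − shape1 = 11.260.

shape1 = 42.040, shape2 = 11.260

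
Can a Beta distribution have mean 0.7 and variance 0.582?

No

For any Beta, Var(X) < E[X]·(1−E[X]).
Here μ(1−μ) = 0.7×0.3 = 0.21, and 0.582 ≥ 0.21.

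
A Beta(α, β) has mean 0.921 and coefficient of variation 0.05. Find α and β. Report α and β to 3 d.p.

α = 30.679, β = 2.632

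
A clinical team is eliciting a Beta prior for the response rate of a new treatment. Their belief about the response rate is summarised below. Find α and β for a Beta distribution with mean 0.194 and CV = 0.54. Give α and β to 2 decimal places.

α = 2.57, β = 10.68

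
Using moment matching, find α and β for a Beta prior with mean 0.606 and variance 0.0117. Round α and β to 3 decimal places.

α = 11.761, β = 7.646

Let s = α+β. The Beta variance is μ(1−μ)/(s+1).
So s+1 = μ(1−μ)/σ² = (0.606×0.394)/0.0117 = 0.238764/0.0117 = 20.4072, giving s = 19.4072.
Then α = μs = 0.606×19.4072 = 11.761 and β = (1−μ)s = 0.394×19.4072 = 7.646.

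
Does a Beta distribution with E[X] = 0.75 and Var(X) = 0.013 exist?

For any Beta, Var(X) < E[X]·(1−E[X]).
Here μ(1−μ) = 0.75×0.25 = 0.1875, and 0.013 < 0.1875.

Yes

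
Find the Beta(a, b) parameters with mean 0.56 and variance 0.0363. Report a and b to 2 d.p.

a = 3.24, b = 2.55

By moment matching, a+b = μ(1−μ)/σ² − 1 = (0.56·0.44)/0.0363 − 1 = 6.7879 − 1 = 5.7879.
Since a/(a+b) = μ, a = 0.56·5.7879 = 3.24 and b = 0.44·5.7879 = 2.55.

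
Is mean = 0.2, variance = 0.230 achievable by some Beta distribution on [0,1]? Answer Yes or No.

A Beta with mean μ has variance μ(1−μ)/(α+β+1) < μ(1−μ).
Here μ(1−μ) = 0.2×0.8 = 0.16, and 0.230 ≥ 0.16.

No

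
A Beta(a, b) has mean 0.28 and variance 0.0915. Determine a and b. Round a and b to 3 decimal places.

By moment matching, a+b = μ(1−μ)/σ² − 1 = (0.28·0.72)/0.0915 − 1 = 2.2033 − 1 = 1.2033.
Since a/(a+b) = μ, a = 0.28·1.2033 = 0.337 and b = 0.72·1.2033 = 0.866.

a = 0.337, b = 0.866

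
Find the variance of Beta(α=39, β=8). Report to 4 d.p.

Var = αβ/[(α+β)²(α+β+1)] = (39×8)/(47²×48) = 312/106032 = 0.0029.

0.0029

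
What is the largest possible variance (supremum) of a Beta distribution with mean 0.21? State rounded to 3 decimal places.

Var = μ(1−μ)/(α+β+1), which approaches μ(1−μ) as α+β → 0.
So the supremum is μ(1−μ) = 0.21×0.79 = 0.166.

0.166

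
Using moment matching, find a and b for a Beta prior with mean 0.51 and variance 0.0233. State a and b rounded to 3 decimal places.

Let s = a+b. The Beta variance is μ(1−μ)/(s+1).
So s+1 = μ(1−μ)/σ² = (0.51×0.49)/0.0233 = 0.2499/0.0233 = 10.7253, giving s = 9.7253.
Then a = μs = 0.51×9.7253 = 4.960 and b = (1−μ)s = 0.49×9.7253 = 4.765.

a = 4.960, b = 4.765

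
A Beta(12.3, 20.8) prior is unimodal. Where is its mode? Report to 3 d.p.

0.363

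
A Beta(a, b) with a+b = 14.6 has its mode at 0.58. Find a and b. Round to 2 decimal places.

For a,b>1 the mode is (a−1)/(a+b−2), so a = mode·(κ−2)+1 = 0.58×12.6+1 = 8.31.
And b = (1−mode)·(κ−2)+1 = 0.42×12.6+1 = 6.29.

a = 8.31, b = 6.29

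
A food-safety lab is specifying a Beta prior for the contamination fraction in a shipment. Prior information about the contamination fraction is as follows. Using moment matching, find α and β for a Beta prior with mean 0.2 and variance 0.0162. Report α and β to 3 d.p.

Write ν = α+β; then α = μν and Var = μ(1−μ)/(ν+1).
ν = μ(1−μ)/Var − 1 = 0.16/0.0162 − 1 = 8.8765.
α = 0.2·8.8765 = 1.775, β = 0.8·8.8765 = 7.101.

α = 1.775, β = 7.101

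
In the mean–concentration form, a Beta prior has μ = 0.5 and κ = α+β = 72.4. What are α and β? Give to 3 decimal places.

α = μκ = 0.5×72.4 = 36.200 and β = (1−μ)κ = 0.5×72.4 = 36.200.

α = 36.200, β = 36.200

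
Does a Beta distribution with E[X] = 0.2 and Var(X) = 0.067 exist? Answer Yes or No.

The Beta variance bound is σ² < μ(1−μ).
Here μ(1−μ) = 0.2×0.8 = 0.16, and 0.067 < 0.16.

Yes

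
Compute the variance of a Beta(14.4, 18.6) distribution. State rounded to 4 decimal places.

μ = 14.4/33.0 = 0.436364; Var = μ(1−μ)/(α+β+1) = 0.2459504/34.0 = 0.0072.

0.0072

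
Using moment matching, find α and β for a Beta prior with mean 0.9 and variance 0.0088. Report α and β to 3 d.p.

Let s = α+β. The Beta variance is μ(1−μ)/(s+1).
So s+1 = μ(1−μ)/σ² = (0.9×0.1)/0.0088 = 0.09/0.0088 = 10.2273, giving s = 9.2273.
Then α = μs = 0.9×9.2273 = 8.305 and β = (1−μ)s = 0.1×9.2273 = 0.923.

α = 8.305, β = 0.923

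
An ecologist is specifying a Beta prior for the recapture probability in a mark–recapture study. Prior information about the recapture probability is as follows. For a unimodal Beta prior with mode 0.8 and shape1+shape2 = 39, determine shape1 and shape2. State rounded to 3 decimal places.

shape1 = 30.600, shape2 = 8.400

Since the density peak of Beta(shape1,shape2) is at (shape1−1)/(shape1+shape2−2),
shape1 = 1 + 0.8(39−2) = 30.600 and shape2 = 39 − 30.600 = 8.400.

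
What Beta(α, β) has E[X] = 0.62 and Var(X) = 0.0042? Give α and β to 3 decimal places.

By moment matching, α+β = μ(1−μ)/σ² − 1 = (0.62·0.38)/0.0042 − 1 = 56.0952 − 1 = 55.0952.
Since α/(α+β) = μ, α = 0.62·55.0952 = 34.159 and β = 0.38·55.0952 = 20.936.

α = 34.159, β = 20.936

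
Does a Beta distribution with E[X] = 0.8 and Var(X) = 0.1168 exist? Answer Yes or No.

For any Beta, Var(X) < E[X]·(1−E[X]).
Here μ(1−μ) = 0.8×0.2 = 0.16, and 0.1168 < 0.16.

Yes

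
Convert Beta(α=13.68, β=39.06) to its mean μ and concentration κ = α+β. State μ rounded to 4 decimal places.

μ = 0.2594, κ = 52.74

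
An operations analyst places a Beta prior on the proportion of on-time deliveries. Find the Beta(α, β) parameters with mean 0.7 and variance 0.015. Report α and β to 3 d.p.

α = 9.100, β = 3.900

By moment matching, α+β = μ(1−μ)/σ² − 1 = (0.7·0.3)/0.015 − 1 = 14.0000 − 1 = 13.0000.
Since α/(α+β) = μ, α = 0.7·13.0000 = 9.100 and β = 0.3·13.0000 = 3.900.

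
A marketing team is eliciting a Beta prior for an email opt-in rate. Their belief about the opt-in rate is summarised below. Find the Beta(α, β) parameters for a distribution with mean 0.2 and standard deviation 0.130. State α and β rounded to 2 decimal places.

α = 1.69, β = 6.77

σ² = 0.130² = 0.016900.
With s = α+β, Var = μ(1−μ)/(s+1), so s+1 = (0.2×0.8)/0.016900 = 9.4675 and s = 8.4675.
α = μs = 1.69, β = (1−μ)s = 6.77.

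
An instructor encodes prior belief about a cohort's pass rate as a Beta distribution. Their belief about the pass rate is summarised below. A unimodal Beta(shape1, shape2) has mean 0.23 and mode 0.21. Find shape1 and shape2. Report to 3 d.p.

shape1 = 6.670, shape2 = 22.330

With s = shape1+shape2: μ = shape1/s and mode = (shape1−1)/(s−2). Eliminating shape1 = μs,
μs − 1 = m(s−2) ⇒ s(μ−m) = 1−2m ⇒ s = 0.58/0.02 = 29.0000.
So shape1 = μs = 6.670, shape2 = (1−μ)s = 22.330.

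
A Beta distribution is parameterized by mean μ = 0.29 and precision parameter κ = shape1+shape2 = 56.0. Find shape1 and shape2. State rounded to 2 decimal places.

shape1 = 16.24, shape2 = 39.76

Split κ in proportion μ : (1−μ): shape1 = 0.29·56.0 = 16.24, shape2 = 56.0 − 16.24 = 39.76.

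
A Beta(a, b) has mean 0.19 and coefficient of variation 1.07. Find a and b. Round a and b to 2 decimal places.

a = 0.52, b = 2.21

σ = CV·μ = 1.07×0.19 = 0.20330, so σ² = 0.041331.
s+1 = μ(1−μ)/σ² = 0.1539/0.041331 = 3.7236, so s = a+b = 2.7236.
a = μs = 0.52, b = (1−μ)s = 2.21.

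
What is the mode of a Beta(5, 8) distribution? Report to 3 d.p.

The density x^(α−1)(1−x)^(β−1) is maximised at (α−1)/(α+β−2) = 4/11 = 0.364.

0.364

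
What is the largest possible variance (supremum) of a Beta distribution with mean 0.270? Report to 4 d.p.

0.1971

Var = μ(1−μ)/(α+β+1), which approaches μ(1−μ) as α+β → 0.
So the supremum is μ(1−μ) = 0.270×0.730 = 0.1971.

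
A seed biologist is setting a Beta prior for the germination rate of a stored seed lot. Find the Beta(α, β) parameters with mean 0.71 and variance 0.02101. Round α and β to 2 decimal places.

α = 6.25, β = 2.55

Let s = α+β. The Beta variance is μ(1−μ)/(s+1).
So s+1 = μ(1−μ)/σ² = (0.71×0.29)/0.02101 = 0.2059/0.02101 = 9.8001, giving s = 8.8001.
Then α = μs = 0.71×8.8001 = 6.25 and β = (1−μ)s = 0.29×8.8001 = 2.55.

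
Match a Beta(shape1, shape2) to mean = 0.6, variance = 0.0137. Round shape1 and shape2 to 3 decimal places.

Write ν = shape1+shape2; then shape1 = μν and Var = μ(1−μ)/(ν+1).
ν = μ(1−μ)/Var − 1 = 0.24/0.0137 − 1 = 16.5182.
shape1 = 0.6·16.5182 = 9.911, shape2 = 0.4·16.5182 = 6.607.

shape1 = 9.911, shape2 = 6.607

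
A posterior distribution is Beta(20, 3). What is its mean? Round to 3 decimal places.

E[X] = α/(α+β) = 20/23 = 0.870.

0.870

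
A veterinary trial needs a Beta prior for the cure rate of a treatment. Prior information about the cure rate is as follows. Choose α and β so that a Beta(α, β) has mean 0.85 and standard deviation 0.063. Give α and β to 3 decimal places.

First σ² = 0.003969. Setting α = μn, β = (1−μ)n with n = α+β,
μ(1−μ)/(n+1) = 0.003969 ⇒ n+1 = 0.1275/0.003969 = 32.1240 ⇒ n = 31.1240.
Hence α = 0.85×31.1240 = 26.455, β = 0.15×31.1240 = 4.669.

α = 26.455, β = 4.669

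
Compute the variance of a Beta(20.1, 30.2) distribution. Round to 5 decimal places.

α+β = 50.3 and αβ = 607.02, so Var = αβ/[(α+β)²(α+β+1)] = 607.02/129793.617 = 0.00468.

0.00468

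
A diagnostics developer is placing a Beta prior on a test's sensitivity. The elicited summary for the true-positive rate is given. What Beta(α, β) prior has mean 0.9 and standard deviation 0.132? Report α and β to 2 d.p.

First σ² = 0.017424. Setting α = μn, β = (1−μ)n with n = α+β,
μ(1−μ)/(n+1) = 0.017424 ⇒ n+1 = 0.09/0.017424 = 5.1653 ⇒ n = 4.1653.
Hence α = 0.9×4.1653 = 3.75, β = 0.1×4.1653 = 0.42.

α = 3.75, β = 0.42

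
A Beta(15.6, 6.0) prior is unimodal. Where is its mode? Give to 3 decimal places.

0.745

The density x^(α−1)(1−x)^(β−1) is maximised at (α−1)/(α+β−2) = 14.6/19.6 = 0.745.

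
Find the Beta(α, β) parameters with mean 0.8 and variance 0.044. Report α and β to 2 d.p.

α = 2.11, β = 0.53

By moment matching, α+β = μ(1−μ)/σ² − 1 = (0.8·0.2)/0.044 − 1 = 3.6364 − 1 = 2.6364.
Since α/(α+β) = μ, α = 0.8·2.6364 = 2.11 and β = 0.2·2.6364 = 0.53.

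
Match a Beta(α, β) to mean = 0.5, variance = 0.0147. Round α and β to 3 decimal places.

α = 8.003, β = 8.003

Write ν = α+β; then α = μν and Var = μ(1−μ)/(ν+1).
ν = μ(1−μ)/Var − 1 = 0.25/0.0147 − 1 = 16.0068.
α = 0.5·16.0068 = 8.003, β = 0.5·16.0068 = 8.003.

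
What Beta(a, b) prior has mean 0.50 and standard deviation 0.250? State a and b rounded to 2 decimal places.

a = 1.50, b = 1.50

σ² = 0.250² = 0.062500.
With s = a+b, Var = μ(1−μ)/(s+1), so s+1 = (0.50×0.50)/0.062500 = 4.0000 and s = 3.0000.
a = μs = 1.50, b = (1−μ)s = 1.50.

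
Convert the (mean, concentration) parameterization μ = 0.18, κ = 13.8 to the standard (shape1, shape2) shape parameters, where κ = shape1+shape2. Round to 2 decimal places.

shape1 = μκ = 0.18×13.8 = 2.48 and shape2 = (1−μ)κ = 0.82×13.8 = 11.32.

shape1 = 2.48, shape2 = 11.32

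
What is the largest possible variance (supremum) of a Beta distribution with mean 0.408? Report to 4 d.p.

For fixed mean μ the Beta variance is μ(1−μ)/(α+β+1), increasing as α+β decreases.
Its least upper bound (not attained) is μ(1−μ) = 0.408·0.592 = 0.2415.

0.2415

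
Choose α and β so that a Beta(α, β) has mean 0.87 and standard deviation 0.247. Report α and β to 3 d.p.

First σ² = 0.061009. Setting α = μn, β = (1−μ)n with n = α+β,
μ(1−μ)/(n+1) = 0.061009 ⇒ n+1 = 0.1131/0.061009 = 1.8538 ⇒ n = 0.8538.
Hence α = 0.87×0.8538 = 0.743, β = 0.13×0.8538 = 0.111.

α = 0.743, β = 0.111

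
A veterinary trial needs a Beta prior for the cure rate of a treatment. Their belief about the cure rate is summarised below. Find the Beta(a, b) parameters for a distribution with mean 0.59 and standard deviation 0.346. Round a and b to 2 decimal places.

a = 0.60, b = 0.42

σ² = 0.346² = 0.119716.
With s = a+b, Var = μ(1−μ)/(s+1), so s+1 = (0.59×0.41)/0.119716 = 2.0206 and s = 1.0206.
a = μs = 0.60, b = (1−μ)s = 0.42.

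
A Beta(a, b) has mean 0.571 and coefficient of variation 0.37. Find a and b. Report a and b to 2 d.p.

σ = CV·μ = 0.37×0.571 = 0.21127, so σ² = 0.044635.
s+1 = μ(1−μ)/σ² = 0.244959/0.044635 = 5.4880, so s = a+b = 4.4880.
a = μs = 2.56, b = (1−μ)s = 1.93.

a = 2.56, b = 1.93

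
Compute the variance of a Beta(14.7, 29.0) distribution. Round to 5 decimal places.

μ = 14.7/43.7 = 0.336384; Var = μ(1−μ)/(α+β+1) = 0.2232299/44.7 = 0.00499.

0.00499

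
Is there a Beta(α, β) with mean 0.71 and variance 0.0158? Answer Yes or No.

Yes

The Beta variance bound is σ² < μ(1−μ).
Here μ(1−μ) = 0.71×0.29 = 0.2059, and 0.0158 < 0.2059.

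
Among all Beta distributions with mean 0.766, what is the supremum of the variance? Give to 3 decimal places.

For fixed mean μ the Beta variance is μ(1−μ)/(α+β+1), increasing as α+β decreases.
Its least upper bound (not attained) is μ(1−μ) = 0.766·0.234 = 0.179.

0.179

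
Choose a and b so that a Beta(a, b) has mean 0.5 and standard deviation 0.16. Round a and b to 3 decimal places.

σ² = 0.16² = 0.0256.
With s = a+b, Var = μ(1−μ)/(s+1), so s+1 = (0.5×0.5)/0.0256 = 9.7656 and s = 8.7656.
a = μs = 4.383, b = (1−μ)s = 4.383.

a = 4.383, b = 4.383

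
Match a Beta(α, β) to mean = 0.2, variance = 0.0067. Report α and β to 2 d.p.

Let s = α+β. The Beta variance is μ(1−μ)/(s+1).
So s+1 = μ(1−μ)/σ² = (0.2×0.8)/0.0067 = 0.16/0.0067 = 23.8806, giving s = 22.8806.
Then α = μs = 0.2×22.8806 = 4.58 and β = (1−μ)s = 0.8×22.8806 = 18.30.

α = 4.58, β = 18.30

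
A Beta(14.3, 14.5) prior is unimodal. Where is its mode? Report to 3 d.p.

0.496

With α,β > 1, mode = (α−1)/(α+β−2) = 13.3/26.8 = 0.496.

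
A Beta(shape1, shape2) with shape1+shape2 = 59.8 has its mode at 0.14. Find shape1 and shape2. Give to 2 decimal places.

shape1 = 9.09, shape2 = 50.71

For shape1,shape2>1 the mode is (shape1−1)/(shape1+shape2−2), so shape1 = mode·(κ−2)+1 = 0.14×57.8+1 = 9.09.
And shape2 = (1−mode)·(κ−2)+1 = 0.86×57.8+1 = 50.71.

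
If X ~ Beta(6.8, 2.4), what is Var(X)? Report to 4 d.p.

μ = 6.8/9.2 = 0.739130; Var = μ(1−μ)/(α+β+1) = 0.1928166/10.2 = 0.0189.

0.0189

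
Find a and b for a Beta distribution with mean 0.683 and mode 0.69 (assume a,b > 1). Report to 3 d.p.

Let s = a+b. Mean gives a = μs = 0.683s; mode gives (a−1)/(s−2) = 0.69.
Substituting: 0.683s − 1 = 0.69(s−2) = 0.69s − 1.38, so -0.007s = -0.38 and s = 54.2857.
Then a = 0.683×54.2857 = 37.077 and b = s−a = 17.209.

a = 37.077, b = 17.209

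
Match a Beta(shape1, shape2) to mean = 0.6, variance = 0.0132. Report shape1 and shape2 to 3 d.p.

Write ν = shape1+shape2; then shape1 = μν and Var = μ(1−μ)/(ν+1).
ν = μ(1−μ)/Var − 1 = 0.24/0.0132 − 1 = 17.1818.
shape1 = 0.6·17.1818 = 10.309, shape2 = 0.4·17.1818 = 6.873.

shape1 = 10.309, shape2 = 6.873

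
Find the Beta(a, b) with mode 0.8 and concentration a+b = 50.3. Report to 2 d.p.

a = 39.64, b = 10.66

For a,b>1 the mode is (a−1)/(a+b−2), so a = mode·(κ−2)+1 = 0.8×48.3+1 = 39.64.
And b = (1−mode)·(κ−2)+1 = 0.2×48.3+1 = 10.66.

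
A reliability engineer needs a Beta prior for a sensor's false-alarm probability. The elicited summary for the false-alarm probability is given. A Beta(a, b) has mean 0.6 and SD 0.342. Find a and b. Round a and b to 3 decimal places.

σ² = 0.342² = 0.116964.
With s = a+b, Var = μ(1−μ)/(s+1), so s+1 = (0.6×0.4)/0.116964 = 2.0519 and s = 1.0519.
a = μs = 0.631, b = (1−μ)s = 0.421.

a = 0.631, b = 0.421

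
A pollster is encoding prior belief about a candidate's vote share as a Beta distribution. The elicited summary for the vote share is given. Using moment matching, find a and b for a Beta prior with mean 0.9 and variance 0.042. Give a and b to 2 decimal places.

a = 1.03, b = 0.11

Let s = a+b. The Beta variance is μ(1−μ)/(s+1).
So s+1 = μ(1−μ)/σ² = (0.9×0.1)/0.042 = 0.09/0.042 = 2.1429, giving s = 1.1429.
Then a = μs = 0.9×1.1429 = 1.03 and b = (1−μ)s = 0.1×1.1429 = 0.11.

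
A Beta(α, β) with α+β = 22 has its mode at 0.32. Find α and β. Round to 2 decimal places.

α = 7.40, β = 14.60

For α,β>1 the mode is (α−1)/(α+β−2), so α = mode·(κ−2)+1 = 0.32×20+1 = 7.40.
And β = (1−mode)·(κ−2)+1 = 0.68×20+1 = 14.60.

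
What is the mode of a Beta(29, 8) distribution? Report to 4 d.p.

With α,β > 1, mode = (α−1)/(α+β−2) = 28/35 = 0.8000.

0.8000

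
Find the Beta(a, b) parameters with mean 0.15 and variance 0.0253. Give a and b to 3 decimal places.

Let s = a+b. The Beta variance is μ(1−μ)/(s+1).
So s+1 = μ(1−μ)/σ² = (0.15×0.85)/0.0253 = 0.1275/0.0253 = 5.0395, giving s = 4.0395.
Then a = μs = 0.15×4.0395 = 0.606 and b = (1−μ)s = 0.85×4.0395 = 3.434.

a = 0.606, b = 3.434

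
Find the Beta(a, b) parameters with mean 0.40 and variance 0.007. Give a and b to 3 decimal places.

a = 13.314, b = 19.971

Write ν = a+b; then a = μν and Var = μ(1−μ)/(ν+1).
ν = μ(1−μ)/Var − 1 = 0.2400/0.007 − 1 = 33.2857.
a = 0.40·33.2857 = 13.314, b = 0.60·33.2857 = 19.971.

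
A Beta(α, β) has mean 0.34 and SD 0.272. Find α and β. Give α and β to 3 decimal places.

α = 0.691, β = 1.342

Variance = 0.272² = 0.073984. The moment-matching identity α+β = μ(1−μ)/Var − 1 gives
α+β = 0.2244/0.073984 − 1 = 2.0331, so α = μ·2.0331 = 0.691 and β = (1−μ)·2.0331 = 1.342.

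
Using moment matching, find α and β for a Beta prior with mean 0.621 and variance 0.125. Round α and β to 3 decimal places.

α = 0.548, β = 0.335

By moment matching, α+β = μ(1−μ)/σ² − 1 = (0.621·0.379)/0.125 − 1 = 1.8829 − 1 = 0.8829.
Since α/(α+β) = μ, α = 0.621·0.8829 = 0.548 and β = 0.379·0.8829 = 0.335.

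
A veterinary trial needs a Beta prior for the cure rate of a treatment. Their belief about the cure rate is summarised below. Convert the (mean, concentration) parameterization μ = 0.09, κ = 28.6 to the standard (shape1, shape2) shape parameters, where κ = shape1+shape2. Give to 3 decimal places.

shape1 = 2.574, shape2 = 26.026

Split κ in proportion μ : (1−μ): shape1 = 0.09·28.6 = 2.574, shape2 = 28.6 − 2.574 = 26.026.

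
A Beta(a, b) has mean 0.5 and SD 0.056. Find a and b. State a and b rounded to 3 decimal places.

Variance = 0.056² = 0.003136. The moment-matching identity a+b = μ(1−μ)/Var − 1 gives
a+b = 0.25/0.003136 − 1 = 78.7194, so a = μ·78.7194 = 39.360 and b = (1−μ)·78.7194 = 39.360.

a = 39.360, b = 39.360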